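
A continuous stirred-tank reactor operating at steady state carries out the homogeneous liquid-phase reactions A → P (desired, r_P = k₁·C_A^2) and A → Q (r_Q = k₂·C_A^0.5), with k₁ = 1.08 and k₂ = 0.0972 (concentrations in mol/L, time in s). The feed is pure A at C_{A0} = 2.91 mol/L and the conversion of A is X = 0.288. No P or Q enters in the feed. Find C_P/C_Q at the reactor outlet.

33.1

Exit C_A = C_{A0}(1−X) = 2.91×0.712 = 2.072 mol/L.
In a CSTR the entire volume is at exit conditions, so r_P = 1.08×2.072^2 = 4.636 and r_Q = 0.0972×2.072^0.5 = 0.1399.
Overall selectivity = C_P/C_Q = r_Pτ/(r_Qτ) = r_P/r_Q = 33.1.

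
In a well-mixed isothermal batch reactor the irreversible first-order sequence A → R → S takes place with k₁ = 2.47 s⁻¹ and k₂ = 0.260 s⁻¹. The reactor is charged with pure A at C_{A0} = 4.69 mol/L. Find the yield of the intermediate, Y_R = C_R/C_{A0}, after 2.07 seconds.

The intermediate concentration in a first-order A→B→C sequence is C_R = k₁C_{A0}(e^(−k₁t) − e^(−k₂t))/(k₂−k₁).
e^(−k₁t) = e^(−2.47×2.07) = e^(−5.113) = 0.006019; e^(−k₂t) = e^(−0.5382) = 0.5838.
C_R = 2.47×4.69/(0.260−2.47) × (0.006019−0.5838) = (-5.242)×(-0.5778) = 3.029 mol/L.
Y_R = C_R/C_{A0} = 3.029/4.69 = 0.646.

0.646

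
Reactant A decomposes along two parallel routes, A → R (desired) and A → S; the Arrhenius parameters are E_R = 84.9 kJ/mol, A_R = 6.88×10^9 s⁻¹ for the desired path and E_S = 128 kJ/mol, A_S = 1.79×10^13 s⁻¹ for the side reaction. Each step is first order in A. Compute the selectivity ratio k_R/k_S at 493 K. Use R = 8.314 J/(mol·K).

14.2

Since both paths have the same order in A, the concentration cancels and S_{R/S} = k_R/k_S = (A_R/A_S)·exp[(E_S−E_R)/(RT)].
(E_S−E_R)/(RT) = (128−84.9)×10³/(8.314×493) = 43100/4099 = 10.52.
k_R/k_S = (6.88×10^9/1.79×10^13)·exp(10.52) = 3.844×10^-4 × 36874 = 14.2.
Since E_R < E_S, lowering the temperature improves selectivity toward R.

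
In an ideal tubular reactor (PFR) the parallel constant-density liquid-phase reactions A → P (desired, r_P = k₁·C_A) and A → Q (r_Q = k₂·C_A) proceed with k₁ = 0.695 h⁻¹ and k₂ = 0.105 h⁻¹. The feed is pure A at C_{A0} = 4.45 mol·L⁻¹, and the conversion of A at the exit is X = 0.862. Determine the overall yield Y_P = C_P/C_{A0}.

C_A = C_{A0}(1−X) = 0.6141 mol·L⁻¹.
Both paths are first order in A, so the instantaneous fraction to P is constant: dC_P/d(−C_A) = k₁/(k₁+k₂) = 0.8688.
C_P = 0.8688·(C_{A0}−C_A) = 0.8688×3.836 = 3.33 mol·L⁻¹.
Y_P = C_P/C_{A0} = 3.332/4.45 = 0.749.

0.749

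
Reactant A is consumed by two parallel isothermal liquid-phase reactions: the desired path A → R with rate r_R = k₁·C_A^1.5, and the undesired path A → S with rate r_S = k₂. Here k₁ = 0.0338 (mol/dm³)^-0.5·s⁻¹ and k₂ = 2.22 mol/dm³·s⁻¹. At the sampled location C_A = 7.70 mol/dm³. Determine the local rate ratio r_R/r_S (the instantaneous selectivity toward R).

S_{R/S} = r_R/r_S = (k₁·C_A^1.5)/(k₂) = (k₁/k₂)·C_A^1.5.
= (0.0338×7.700^1.5) / (2.22) = 0.7222/2.220 = 0.325.

0.325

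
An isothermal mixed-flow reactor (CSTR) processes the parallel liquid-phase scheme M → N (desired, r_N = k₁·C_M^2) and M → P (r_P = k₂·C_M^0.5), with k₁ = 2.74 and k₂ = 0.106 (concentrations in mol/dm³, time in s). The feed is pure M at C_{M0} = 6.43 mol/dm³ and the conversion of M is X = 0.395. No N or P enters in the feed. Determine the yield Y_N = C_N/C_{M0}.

Exit C_M = C_{M0}(1−X) = 6.43×0.605 = 3.890 mol/dm³.
Rates in a CSTR are evaluated at the outlet concentration: r_N = 2.74×3.890^2 = 41.47, r_P = 0.106×3.890^0.5 = 0.2091.
Fraction of consumed M going to N: r_N/(r_N+r_P) = 0.9950.
C_N = 0.9950·C_{M0}·X = 0.9950×6.43×0.395 = 2.53 mol/dm³; Y_N = C_N/C_{M0} = 0.393.

0.393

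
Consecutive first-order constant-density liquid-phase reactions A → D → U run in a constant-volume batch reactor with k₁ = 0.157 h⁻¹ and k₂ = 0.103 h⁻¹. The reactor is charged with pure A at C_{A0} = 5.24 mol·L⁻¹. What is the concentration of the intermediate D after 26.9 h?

0.731 mol·L⁻¹

The intermediate concentration in a first-order A→B→C sequence is C_D = k₁C_{A0}(e^(−k₁t) − e^(−k₂t))/(k₂−k₁).
e^(−k₁t) = e^(−0.157×26.9) = e^(−4.223) = 0.01465; e^(−k₂t) = e^(−2.771) = 0.06262.
C_D = 0.157×5.24/(0.103−0.157) × (0.01465−0.06262) = (-15.23)×(-0.04797) = 0.7308 mol·L⁻¹.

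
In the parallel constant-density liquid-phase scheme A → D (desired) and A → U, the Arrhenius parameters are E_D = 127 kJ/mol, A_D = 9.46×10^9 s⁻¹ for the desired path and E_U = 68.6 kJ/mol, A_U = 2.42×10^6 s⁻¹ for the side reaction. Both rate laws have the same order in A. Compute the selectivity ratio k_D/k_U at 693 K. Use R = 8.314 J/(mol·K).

Since both paths have the same order in A, the concentration cancels and S_{D/U} = k_D/k_U = (A_D/A_U)·exp[(E_U−E_D)/(RT)].
(E_U−E_D)/(RT) = (68.6−127)×10³/(8.314×693) = -58400/5762 = -10.14.
k_D/k_U = (9.46×10^9/2.42×10^6)·exp(-10.14) = 3909 × 3.962×10^-5 = 0.155.
Since E_D > E_U, raising the temperature improves selectivity toward D.

0.155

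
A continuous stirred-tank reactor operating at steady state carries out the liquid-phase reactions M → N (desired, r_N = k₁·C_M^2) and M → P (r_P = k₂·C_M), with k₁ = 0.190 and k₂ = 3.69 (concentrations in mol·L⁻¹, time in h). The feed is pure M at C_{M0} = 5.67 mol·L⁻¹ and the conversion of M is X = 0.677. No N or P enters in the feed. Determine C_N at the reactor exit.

0.331 mol·L⁻¹

Exit C_M = C_{M0}(1−X) = 5.67×0.323 = 1.831 mol·L⁻¹.
In a CSTR the entire volume is at exit conditions, so r_N = 0.190×1.831^2 = 0.6373 and r_P = 3.69×1.831 = 6.758.
Fraction of consumed M going to N: r_N/(r_N+r_P) = 0.08617.
C_N = 0.08617·C_{M0}·X = 0.08617×5.67×0.677 = 0.331 mol·L⁻¹.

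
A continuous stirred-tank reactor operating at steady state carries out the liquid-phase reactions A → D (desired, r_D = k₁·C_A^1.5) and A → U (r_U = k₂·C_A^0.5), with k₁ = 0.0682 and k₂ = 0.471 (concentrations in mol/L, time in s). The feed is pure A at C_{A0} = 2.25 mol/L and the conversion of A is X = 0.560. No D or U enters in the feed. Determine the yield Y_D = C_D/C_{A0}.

0.0702

Exit C_A = C_{A0}(1−X) = 2.25×0.440 = 0.9900 mol/L.
A CSTR operates uniformly at the exit composition, giving r_D = 0.06718 and r_U = 0.4686 (each k·C_A^n at C_A = 0.9900).
Fraction of consumed A going to D: r_D/(r_D+r_U) = 0.1254.
C_D = 0.1254·C_{A0}·X = 0.1254×2.25×0.560 = 0.158 mol/L; Y_D = C_D/C_{A0} = 0.0702.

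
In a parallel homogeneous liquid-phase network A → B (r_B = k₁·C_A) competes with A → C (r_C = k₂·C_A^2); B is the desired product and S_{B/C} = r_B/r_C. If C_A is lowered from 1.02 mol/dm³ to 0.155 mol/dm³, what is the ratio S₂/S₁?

S_{B/C} = (k₁/k₂)·C_A⁻¹, so S₂/S₁ = (C_{A,2}/C_{A,1})⁻¹.
= 1.02/0.155 = 6.58.
Selectivity toward B rises as C_A falls — low-concentration operation is favoured.

6.58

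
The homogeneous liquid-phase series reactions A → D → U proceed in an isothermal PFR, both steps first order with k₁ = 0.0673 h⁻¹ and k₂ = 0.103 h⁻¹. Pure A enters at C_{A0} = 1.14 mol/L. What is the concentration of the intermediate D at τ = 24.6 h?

Solving the coupled first-order balances gives C_D(τ) = [k₁/(k₂−k₁)]·C_{A0}·(e^(−k₁τ) − e^(−k₂τ)).
e^(−k₁τ) = e^(−0.0673×24.6) = e^(−1.656) = 0.1910; e^(−k₂τ) = e^(−2.534) = 0.07936.
C_D = 0.0673×1.14/(0.103−0.0673) × (0.1910−0.07936) = 2.149×0.1116 = 0.2399 mol/L.

0.240 mol/L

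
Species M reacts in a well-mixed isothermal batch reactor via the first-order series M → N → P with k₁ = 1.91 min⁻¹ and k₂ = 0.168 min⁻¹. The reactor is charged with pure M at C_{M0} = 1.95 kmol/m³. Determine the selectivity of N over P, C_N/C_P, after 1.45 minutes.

Solving the coupled first-order balances gives C_N(t) = [k₁/(k₂−k₁)]·C_{M0}·(e^(−k₁t) − e^(−k₂t)).
e^(−k₁t) = e^(−1.91×1.45) = e^(−2.769) = 0.06269; e^(−k₂t) = e^(−0.2436) = 0.7838.
C_N = 1.91×1.95/(0.168−1.91) × (0.06269−0.7838) = (-2.138)×(-0.7211) = 1.542 kmol/m³.
C_M = C_{M0}e^(−k₁t) = 0.1223 kmol/m³, so C_P = C_{M0}−C_M−C_N = 0.2860 kmol/m³; C_N/C_P = 5.39.

5.39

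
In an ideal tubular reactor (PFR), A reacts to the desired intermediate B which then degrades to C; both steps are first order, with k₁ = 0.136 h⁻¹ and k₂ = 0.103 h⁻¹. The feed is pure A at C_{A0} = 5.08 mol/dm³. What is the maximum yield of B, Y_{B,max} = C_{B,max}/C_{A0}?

Evaluating C_B at τ_opt = ln(k₂/k₁)/(k₂−k₁) gives C_{B,max}/C_{A0} = (k₁/k₂)^[k₂/(k₂−k₁)].
= (0.136/0.103)^(0.103/(0.103−0.136)) = (1.320)^(-3.121) = 0.4200.

0.420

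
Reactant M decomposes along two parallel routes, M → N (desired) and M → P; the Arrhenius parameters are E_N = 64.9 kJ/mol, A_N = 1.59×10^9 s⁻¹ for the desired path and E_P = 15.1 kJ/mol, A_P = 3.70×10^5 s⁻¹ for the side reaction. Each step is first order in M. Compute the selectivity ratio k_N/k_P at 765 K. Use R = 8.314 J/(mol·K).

1.71

k_N/k_P = (A_N/A_P)·exp[−(E_N−E_P)/(RT)] = (A_N/A_P)·exp[(E_P−E_N)/(RT)].
(E_P−E_N)/(RT) = (15.1−64.9)×10³/(8.314×765) = -49800/6360 = -7.830.
k_N/k_P = (1.59×10^9/3.70×10^5)·exp(-7.830) = 4297 × 3.977×10^-4 = 1.71.
Since E_N > E_P, raising the temperature improves selectivity toward N.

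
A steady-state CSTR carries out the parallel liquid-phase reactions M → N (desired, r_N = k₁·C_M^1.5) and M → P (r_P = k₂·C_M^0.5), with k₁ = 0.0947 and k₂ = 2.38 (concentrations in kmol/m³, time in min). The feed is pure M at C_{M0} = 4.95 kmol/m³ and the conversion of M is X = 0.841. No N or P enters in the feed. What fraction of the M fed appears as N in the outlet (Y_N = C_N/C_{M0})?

Exit C_M = C_{M0}(1−X) = 4.95×0.159 = 0.7871 kmol/m³.
Rates in a CSTR are evaluated at the outlet concentration: r_N = 0.0947×0.7871^1.5 = 0.06612, r_P = 2.38×0.7871^0.5 = 2.111.
Fraction of consumed M going to N: r_N/(r_N+r_P) = 0.03037.
C_N = 0.03037·C_{M0}·X = 0.03037×4.95×0.841 = 0.126 kmol/m³; Y_N = C_N/C_{M0} = 0.0255.

0.0255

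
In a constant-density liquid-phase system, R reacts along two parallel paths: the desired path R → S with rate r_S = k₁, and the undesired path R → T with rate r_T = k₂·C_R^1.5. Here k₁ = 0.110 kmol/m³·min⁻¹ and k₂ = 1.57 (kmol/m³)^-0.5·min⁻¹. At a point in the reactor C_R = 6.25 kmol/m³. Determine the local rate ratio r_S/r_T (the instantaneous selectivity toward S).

S_{S/T} = r_S/r_T = (k₁)/(k₂·C_R^1.5) = (k₁/k₂)·C_R^-1.5.
= (0.110) / (1.57×6.250^1.5) = 0.1100/24.53 = 0.00448.
The undesired path is higher order in R, so low C_R (CSTR or dilute feed) favours S.

0.00448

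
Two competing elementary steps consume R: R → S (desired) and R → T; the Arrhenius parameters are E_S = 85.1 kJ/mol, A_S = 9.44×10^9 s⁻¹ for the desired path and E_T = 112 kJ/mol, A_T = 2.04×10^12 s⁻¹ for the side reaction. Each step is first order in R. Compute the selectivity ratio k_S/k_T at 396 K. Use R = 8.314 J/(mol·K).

16.4

With equal orders, S_{S/T} = k_S/k_T = (A_S/A_T)·exp[(E_T−E_S)/(RT)].
(E_T−E_S)/(RT) = (112−85.1)×10³/(8.314×396) = 26900/3292 = 8.170.
k_S/k_T = (9.44×10^9/2.04×10^12)·exp(8.170) = 0.004627 × 3535 = 16.4.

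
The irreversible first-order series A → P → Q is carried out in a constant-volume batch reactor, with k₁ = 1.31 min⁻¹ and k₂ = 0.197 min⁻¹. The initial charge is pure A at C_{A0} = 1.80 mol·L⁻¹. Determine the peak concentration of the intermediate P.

1.29 mol·L⁻¹

At the optimum, C_{P,max}/C_{A0} = (k₁/k₂)^[k₂/(k₂−k₁)].
= (1.31/0.197)^(0.197/(0.197−1.31)) = (6.650)^(-0.1770) = 0.7151.
C_{P,max} = 0.7151×1.80 = 1.29 mol·L⁻¹.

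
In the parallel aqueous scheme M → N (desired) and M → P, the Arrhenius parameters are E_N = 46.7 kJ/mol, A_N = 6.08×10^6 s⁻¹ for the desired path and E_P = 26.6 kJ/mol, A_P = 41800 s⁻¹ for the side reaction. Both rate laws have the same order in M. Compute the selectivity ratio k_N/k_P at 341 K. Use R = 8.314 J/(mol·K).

0.121

k_N/k_P = (A_N/A_P)·exp[−(E_N−E_P)/(RT)] = (A_N/A_P)·exp[(E_P−E_N)/(RT)].
(E_P−E_N)/(RT) = (26.6−46.7)×10³/(8.314×341) = -20100/2835 = -7.090.
k_N/k_P = (6.08×10^6/41800)·exp(-7.090) = 145.5 × 8.336×10^-4 = 0.121.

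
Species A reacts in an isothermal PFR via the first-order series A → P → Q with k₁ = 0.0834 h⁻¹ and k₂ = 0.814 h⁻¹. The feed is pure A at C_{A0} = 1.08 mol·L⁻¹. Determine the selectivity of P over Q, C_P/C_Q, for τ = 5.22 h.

Solving the coupled first-order balances gives C_P(τ) = [k₁/(k₂−k₁)]·C_{A0}·(e^(−k₁τ) − e^(−k₂τ)).
e^(−k₁τ) = e^(−0.0834×5.22) = e^(−0.4353) = 0.6470; e^(−k₂τ) = e^(−4.249) = 0.01428.
C_P = 0.0834×1.08/(0.814−0.0834) × (0.6470−0.01428) = 0.1233×0.6328 = 0.07801 mol·L⁻¹.
C_A = C_{A0}e^(−k₁τ) = 0.6988 mol·L⁻¹, so C_Q = C_{A0}−C_A−C_P = 0.3032 mol·L⁻¹; C_P/C_Q = 0.257.

0.257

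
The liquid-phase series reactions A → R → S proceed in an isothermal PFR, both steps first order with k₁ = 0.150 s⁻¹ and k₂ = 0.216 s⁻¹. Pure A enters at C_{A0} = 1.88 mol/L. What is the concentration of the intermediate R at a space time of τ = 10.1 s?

0.457 mol/L

For first-order series with pure A initially, C_R(τ) = k₁C_{A0}/(k₂−k₁)·(e^(−k₁τ) − e^(−k₂τ)).
e^(−k₁τ) = e^(−0.150×10.1) = e^(−1.515) = 0.2198; e^(−k₂τ) = e^(−2.182) = 0.1129.
C_R = 0.150×1.88/(0.216−0.150) × (0.2198−0.1129) = 4.273×0.1069 = 0.4570 mol/L.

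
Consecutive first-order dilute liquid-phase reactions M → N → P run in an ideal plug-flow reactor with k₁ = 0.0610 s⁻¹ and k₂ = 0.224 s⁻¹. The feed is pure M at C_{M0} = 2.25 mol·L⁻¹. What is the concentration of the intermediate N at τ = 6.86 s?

The intermediate concentration in a first-order A→B→C sequence is C_N = k₁C_{M0}(e^(−k₁τ) − e^(−k₂τ))/(k₂−k₁).
e^(−k₁τ) = e^(−0.0610×6.86) = e^(−0.4185) = 0.6581; e^(−k₂τ) = e^(−1.537) = 0.2151.
C_N = 0.0610×2.25/(0.224−0.0610) × (0.6581−0.2151) = 0.8420×0.4430 = 0.3730 mol·L⁻¹.

0.373 mol·L⁻¹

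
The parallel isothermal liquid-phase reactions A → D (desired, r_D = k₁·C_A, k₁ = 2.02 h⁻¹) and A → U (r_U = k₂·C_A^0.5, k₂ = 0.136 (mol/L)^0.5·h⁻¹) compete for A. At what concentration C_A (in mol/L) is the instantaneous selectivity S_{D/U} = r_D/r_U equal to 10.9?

0.539 mol/L

S_{D/U} = (k₁/k₂)·C_A^0.5 ⇒ C_A = (S·k₂/k₁)^(2).
= (10.9×0.136/2.02)^(2) = (0.7339)^(2) = 0.539 mol/L.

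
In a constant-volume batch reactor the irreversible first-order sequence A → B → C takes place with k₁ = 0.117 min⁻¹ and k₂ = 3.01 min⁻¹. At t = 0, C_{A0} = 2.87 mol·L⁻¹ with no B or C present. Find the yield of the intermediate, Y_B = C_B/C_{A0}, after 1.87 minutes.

For first-order series with pure A initially, C_B(t) = k₁C_{A0}/(k₂−k₁)·(e^(−k₁t) − e^(−k₂t)).
e^(−k₁t) = e^(−0.117×1.87) = e^(−0.2188) = 0.8035; e^(−k₂t) = e^(−5.629) = 0.003593.
C_B = 0.117×2.87/(3.01−0.117) × (0.8035−0.003593) = 0.1161×0.7999 = 0.09284 mol·L⁻¹.
Y_B = C_B/C_{A0} = 0.09284/2.87 = 0.0323.

0.0323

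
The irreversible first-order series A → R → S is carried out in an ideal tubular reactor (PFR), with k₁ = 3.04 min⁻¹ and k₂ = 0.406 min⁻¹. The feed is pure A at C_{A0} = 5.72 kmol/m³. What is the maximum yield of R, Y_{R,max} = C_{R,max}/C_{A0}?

For a first-order series the maximum intermediate yield is C_{R,max}/C_{A0} = (k₁/k₂)^[k₂/(k₂−k₁)].
= (3.04/0.406)^(0.406/(0.406−3.04)) = (7.488)^(-0.1541) = 0.7332.

0.733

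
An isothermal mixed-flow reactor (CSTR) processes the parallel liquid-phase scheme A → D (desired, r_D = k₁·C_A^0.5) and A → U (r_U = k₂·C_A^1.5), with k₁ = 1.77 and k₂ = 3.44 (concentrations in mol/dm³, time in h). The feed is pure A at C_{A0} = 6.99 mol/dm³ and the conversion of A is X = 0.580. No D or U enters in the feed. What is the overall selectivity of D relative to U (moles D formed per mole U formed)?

Exit C_A = C_{A0}(1−X) = 6.99×0.420 = 2.936 mol/dm³.
In a CSTR the entire volume is at exit conditions, so r_D = 1.77×2.936^0.5 = 3.033 and r_U = 3.44×2.936^1.5 = 17.30.
Overall selectivity = C_D/C_U = r_Dτ/(r_Uτ) = r_D/r_U = 0.175.

0.175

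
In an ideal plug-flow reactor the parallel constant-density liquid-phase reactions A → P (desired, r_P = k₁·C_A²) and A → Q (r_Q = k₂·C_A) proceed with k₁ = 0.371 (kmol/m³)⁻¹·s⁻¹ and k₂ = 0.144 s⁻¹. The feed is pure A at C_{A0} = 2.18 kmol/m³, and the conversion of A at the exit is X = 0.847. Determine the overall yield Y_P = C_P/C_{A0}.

0.621

C_A = C_{A0}(1−X) = 0.3335 kmol/m³.
Along a PFR/batch, dC_Q/dC_A = −r_Q/(r_P+r_Q) = −k₂/(k₂+k₁·C_A).
Integrating from C_{A0} to C_A: C_Q = (0.144/0.371)·ln[(0.144+0.371·2.18)/(0.144+0.371·0.334)] = 0.3881·ln(0.9528/0.2677) = 0.4927 kmol/m³.
Then C_P = (C_{A0}−C_A) − C_Q = 1.846 − 0.4927 = 1.354 kmol/m³.
Y_P = C_P/C_{A0} = 1.354/2.18 = 0.621.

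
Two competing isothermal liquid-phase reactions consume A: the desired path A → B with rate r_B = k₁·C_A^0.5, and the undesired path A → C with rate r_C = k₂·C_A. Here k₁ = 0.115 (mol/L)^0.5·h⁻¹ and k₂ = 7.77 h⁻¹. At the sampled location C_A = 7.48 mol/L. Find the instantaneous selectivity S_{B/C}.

0.00541

S_{B/C} = r_B/r_C = (k₁·C_A^0.5)/(k₂·C_A) = (k₁/k₂)·C_A^-0.5.
= (0.115×7.480^0.5) / (7.77×7.480) = 0.3145/58.12 = 0.00541.
The undesired path is higher order in A, so low C_A (CSTR or dilute feed) favours B.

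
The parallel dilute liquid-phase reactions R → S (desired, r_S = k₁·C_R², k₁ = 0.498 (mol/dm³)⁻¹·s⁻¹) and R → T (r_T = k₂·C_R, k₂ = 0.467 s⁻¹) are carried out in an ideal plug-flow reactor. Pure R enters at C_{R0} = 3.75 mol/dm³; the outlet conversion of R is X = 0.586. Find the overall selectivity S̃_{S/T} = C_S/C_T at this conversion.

2.70

C_R = C_{R0}(1−X) = 1.553 mol/dm³.
Along a PFR/batch, dC_T/dC_R = −r_T/(r_S+r_T) = −k₂/(k₂+k₁·C_R).
Integrating from C_{R0} to C_R: C_T = (0.467/0.498)·ln[(0.467+0.498·3.75)/(0.467+0.498·1.55)] = 0.9378·ln(2.334/1.240) = 0.5932 mol/dm³.
Then C_S = (C_{R0}−C_R) − C_T = 2.197 − 0.5932 = 1.604 mol/dm³.
S̃_{S/T} = C_S/C_T = 1.604/0.5932 = 2.70.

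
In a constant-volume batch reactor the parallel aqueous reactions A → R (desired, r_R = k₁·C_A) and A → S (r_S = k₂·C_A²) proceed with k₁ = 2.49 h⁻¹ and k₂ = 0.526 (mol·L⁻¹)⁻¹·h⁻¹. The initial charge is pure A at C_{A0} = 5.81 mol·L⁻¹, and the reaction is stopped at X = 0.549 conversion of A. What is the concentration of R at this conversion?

1.71 mol·L⁻¹

C_A = C_{A0}(1−X) = 2.620 mol·L⁻¹.
Along a PFR/batch, dC_R/dC_A = −r_R/(r_R+r_S) = −k₁/(k₁+k₂·C_A).
Integrating from C_{A0} to C_A: C_R = (2.49/0.526)·ln[(2.49+0.526·5.81)/(2.49+0.526·2.62)] = 4.734·ln(5.546/3.868) = 1.705 mol·L⁻¹.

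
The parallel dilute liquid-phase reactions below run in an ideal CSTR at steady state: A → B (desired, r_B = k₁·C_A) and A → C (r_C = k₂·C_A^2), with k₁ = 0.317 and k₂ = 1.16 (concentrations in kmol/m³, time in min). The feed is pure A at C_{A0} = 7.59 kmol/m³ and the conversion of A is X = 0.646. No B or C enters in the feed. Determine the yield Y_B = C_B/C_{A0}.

Exit C_A = C_{A0}(1−X) = 7.59×0.354 = 2.687 kmol/m³.
A CSTR operates uniformly at the exit composition, giving r_B = 0.8517 and r_C = 8.374 (each k·C_A^n at C_A = 2.687).
Fraction of consumed A going to B: r_B/(r_B+r_C) = 0.09232.
C_B = 0.09232·C_{A0}·X = 0.09232×7.59×0.646 = 0.453 kmol/m³; Y_B = C_B/C_{A0} = 0.0596.

0.0596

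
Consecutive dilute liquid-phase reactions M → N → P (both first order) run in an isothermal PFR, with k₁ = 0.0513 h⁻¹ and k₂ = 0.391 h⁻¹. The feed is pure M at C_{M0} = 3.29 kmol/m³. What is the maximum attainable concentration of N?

0.318 kmol/m³

At the optimum, C_{N,max}/C_{M0} = (k₁/k₂)^[k₂/(k₂−k₁)].
= (0.0513/0.391)^(0.391/(0.391−0.0513)) = (0.1312)^(1.151) = 0.09655.
C_{N,max} = 0.09655×3.29 = 0.318 kmol/m³.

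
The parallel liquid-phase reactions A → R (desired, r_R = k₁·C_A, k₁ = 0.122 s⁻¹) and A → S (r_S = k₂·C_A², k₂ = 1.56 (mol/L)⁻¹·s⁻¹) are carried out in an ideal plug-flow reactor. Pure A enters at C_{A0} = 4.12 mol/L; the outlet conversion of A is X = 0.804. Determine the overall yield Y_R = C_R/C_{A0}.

0.0295

C_A = C_{A0}(1−X) = 0.8075 mol/L.
Along a PFR/batch, dC_R/dC_A = −r_R/(r_R+r_S) = −k₁/(k₁+k₂·C_A).
Integrating from C_{A0} to C_A: C_R = (0.122/1.56)·ln[(0.122+1.56·4.12)/(0.122+1.56·0.808)] = 0.07821·ln(6.549/1.382) = 0.1217 mol/L.
Y_R = C_R/C_{A0} = 0.1217/4.12 = 0.0295.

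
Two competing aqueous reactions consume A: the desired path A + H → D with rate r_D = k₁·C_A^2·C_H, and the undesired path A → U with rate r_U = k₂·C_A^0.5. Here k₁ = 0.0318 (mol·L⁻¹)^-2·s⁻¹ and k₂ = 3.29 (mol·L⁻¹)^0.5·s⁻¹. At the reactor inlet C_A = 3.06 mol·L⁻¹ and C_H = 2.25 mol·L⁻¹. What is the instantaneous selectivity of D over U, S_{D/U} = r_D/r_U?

0.116

S_{D/U} = r_D/r_U = (k₁·C_A^2·C_H)/(k₂·C_A^0.5) = (k₁/k₂)·C_A^1.5·C_H.
= (0.0318×3.060^2×2.250) / (3.29×3.060^0.5) = 0.6700/5.755 = 0.116.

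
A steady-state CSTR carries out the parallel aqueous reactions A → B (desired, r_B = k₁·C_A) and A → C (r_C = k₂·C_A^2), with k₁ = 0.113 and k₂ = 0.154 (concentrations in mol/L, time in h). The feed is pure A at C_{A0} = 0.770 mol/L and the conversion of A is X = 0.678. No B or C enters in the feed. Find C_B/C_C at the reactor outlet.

Exit C_A = C_{A0}(1−X) = 0.770×0.322 = 0.2479 mol/L.
A CSTR operates uniformly at the exit composition, giving r_B = 0.02802 and r_C = 0.009467 (each k·C_A^n at C_A = 0.2479).
Overall selectivity = C_B/C_C = r_Bτ/(r_Cτ) = r_B/r_C = 2.96.

2.96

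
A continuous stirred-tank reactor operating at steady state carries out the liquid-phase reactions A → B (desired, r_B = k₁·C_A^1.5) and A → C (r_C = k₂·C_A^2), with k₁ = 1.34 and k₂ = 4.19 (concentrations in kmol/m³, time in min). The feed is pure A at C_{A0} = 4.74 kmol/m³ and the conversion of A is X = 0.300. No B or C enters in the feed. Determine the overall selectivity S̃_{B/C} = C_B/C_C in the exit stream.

Exit C_A = C_{A0}(1−X) = 4.74×0.700 = 3.318 kmol/m³.
Rates in a CSTR are evaluated at the outlet concentration: r_B = 1.34×3.318^1.5 = 8.099, r_C = 4.19×3.318^2 = 46.13.
Overall selectivity = C_B/C_C = r_Bτ/(r_Cτ) = r_B/r_C = 0.176.

0.176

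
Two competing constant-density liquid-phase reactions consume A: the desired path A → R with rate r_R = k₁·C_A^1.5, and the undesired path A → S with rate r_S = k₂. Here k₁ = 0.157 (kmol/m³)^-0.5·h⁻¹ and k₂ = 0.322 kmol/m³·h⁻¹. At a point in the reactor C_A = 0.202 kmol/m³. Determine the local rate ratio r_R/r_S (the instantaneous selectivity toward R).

S_{R/S} = r_R/r_S = (k₁·C_A^1.5)/(k₂) = (k₁/k₂)·C_A^1.5.
= (0.157×0.2020^1.5) / (0.322) = 0.01425/0.3220 = 0.0443.

0.0443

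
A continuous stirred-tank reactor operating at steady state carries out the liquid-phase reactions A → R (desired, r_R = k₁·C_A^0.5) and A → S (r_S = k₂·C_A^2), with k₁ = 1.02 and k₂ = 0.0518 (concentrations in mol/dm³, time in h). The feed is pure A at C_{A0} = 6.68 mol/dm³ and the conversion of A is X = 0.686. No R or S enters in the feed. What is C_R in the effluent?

3.97 mol/dm³

Exit C_A = C_{A0}(1−X) = 6.68×0.314 = 2.098 mol/dm³.
Rates in a CSTR are evaluated at the outlet concentration: r_R = 1.02×2.098^0.5 = 1.477, r_S = 0.0518×2.098^2 = 0.2279.
Fraction of consumed A going to R: r_R/(r_R+r_S) = 0.8663.
C_R = 0.8663·C_{A0}·X = 0.8663×6.68×0.686 = 3.97 mol/dm³.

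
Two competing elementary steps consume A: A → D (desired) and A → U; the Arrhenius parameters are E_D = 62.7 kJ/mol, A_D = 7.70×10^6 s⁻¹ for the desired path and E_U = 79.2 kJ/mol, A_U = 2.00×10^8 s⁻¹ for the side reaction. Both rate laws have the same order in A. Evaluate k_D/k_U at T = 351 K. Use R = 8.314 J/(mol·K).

11.0

Since both paths have the same order in A, the concentration cancels and S_{D/U} = k_D/k_U = (A_D/A_U)·exp[(E_U−E_D)/(RT)].
(E_U−E_D)/(RT) = (79.2−62.7)×10³/(8.314×351) = 16500/2918 = 5.654.
k_D/k_U = (7.70×10^6/2.00×10^8)·exp(5.654) = 0.03850 × 285.5 = 11.0.
Since E_D < E_U, lowering the temperature improves selectivity toward D.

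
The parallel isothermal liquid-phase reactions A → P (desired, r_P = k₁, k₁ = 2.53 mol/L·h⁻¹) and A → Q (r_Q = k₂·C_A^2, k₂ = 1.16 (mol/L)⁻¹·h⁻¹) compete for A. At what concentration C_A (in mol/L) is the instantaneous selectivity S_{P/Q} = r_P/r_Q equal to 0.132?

S_{P/Q} = (k₁/k₂)·C_A^-2 ⇒ C_A = (S·k₂/k₁)^(-0.5).
= (0.132×1.16/2.53)^(-0.5) = (0.06052)^(-0.5) = 4.06 mol/L.

4.06 mol/L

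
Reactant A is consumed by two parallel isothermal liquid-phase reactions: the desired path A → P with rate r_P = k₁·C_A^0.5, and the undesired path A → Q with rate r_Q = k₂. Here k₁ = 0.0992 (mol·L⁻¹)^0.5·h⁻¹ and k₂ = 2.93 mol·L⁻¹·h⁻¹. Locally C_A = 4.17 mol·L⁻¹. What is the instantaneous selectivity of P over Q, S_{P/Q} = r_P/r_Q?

S_{P/Q} = r_P/r_Q = (k₁·C_A^0.5)/(k₂) = (k₁/k₂)·C_A^0.5.
= (0.0992×4.170^0.5) / (2.93) = 0.2026/2.930 = 0.0691.
Since the desired path is higher order in A, keeping C_A high (PFR or concentrated feed) favours P.

0.0691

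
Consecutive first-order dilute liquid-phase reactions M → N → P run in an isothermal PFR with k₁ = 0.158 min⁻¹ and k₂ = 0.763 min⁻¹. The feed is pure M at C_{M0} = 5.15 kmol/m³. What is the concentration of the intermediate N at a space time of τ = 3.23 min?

For first-order series with pure M initially, C_N(τ) = k₁C_{M0}/(k₂−k₁)·(e^(−k₁τ) − e^(−k₂τ)).
e^(−k₁τ) = e^(−0.158×3.23) = e^(−0.5103) = 0.6003; e^(−k₂τ) = e^(−2.464) = 0.08505.
C_N = 0.158×5.15/(0.763−0.158) × (0.6003−0.08505) = 1.345×0.5152 = 0.6930 kmol/m³.

0.693 kmol/m³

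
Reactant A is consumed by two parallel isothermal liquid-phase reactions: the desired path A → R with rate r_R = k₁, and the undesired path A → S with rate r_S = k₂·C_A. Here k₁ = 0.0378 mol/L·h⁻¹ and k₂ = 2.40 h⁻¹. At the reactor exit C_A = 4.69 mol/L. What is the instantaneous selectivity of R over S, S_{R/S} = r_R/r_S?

S_{R/S} = r_R/r_S = (k₁)/(k₂·C_A) = (k₁/k₂)·C_A⁻¹.
= (0.0378) / (2.40×4.690) = 0.03780/11.26 = 0.00336.

0.00336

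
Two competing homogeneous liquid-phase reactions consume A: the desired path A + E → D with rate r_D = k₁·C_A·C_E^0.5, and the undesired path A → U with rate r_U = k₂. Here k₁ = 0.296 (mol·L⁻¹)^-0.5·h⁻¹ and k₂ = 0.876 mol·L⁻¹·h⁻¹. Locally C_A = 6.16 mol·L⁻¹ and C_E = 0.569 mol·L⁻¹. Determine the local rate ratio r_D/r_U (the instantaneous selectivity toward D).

1.57

S_{D/U} = r_D/r_U = (k₁·C_A·C_E^0.5)/(k₂) = (k₁/k₂)·C_A·C_E^0.5.
= (0.296×6.160×0.5690^0.5) / (0.876) = 1.375/0.8760 = 1.57.
Since the desired path is higher order in A, keeping C_A high (PFR or concentrated feed) favours D.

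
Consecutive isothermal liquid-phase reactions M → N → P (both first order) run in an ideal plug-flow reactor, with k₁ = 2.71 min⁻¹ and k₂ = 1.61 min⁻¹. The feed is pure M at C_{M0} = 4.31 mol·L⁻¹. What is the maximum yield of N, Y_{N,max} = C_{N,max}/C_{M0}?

0.467

Evaluating C_N at τ_opt = ln(k₂/k₁)/(k₂−k₁) gives C_{N,max}/C_{M0} = (k₁/k₂)^[k₂/(k₂−k₁)].
= (2.71/1.61)^(1.61/(1.61−2.71)) = (1.683)^(-1.464) = 0.4667.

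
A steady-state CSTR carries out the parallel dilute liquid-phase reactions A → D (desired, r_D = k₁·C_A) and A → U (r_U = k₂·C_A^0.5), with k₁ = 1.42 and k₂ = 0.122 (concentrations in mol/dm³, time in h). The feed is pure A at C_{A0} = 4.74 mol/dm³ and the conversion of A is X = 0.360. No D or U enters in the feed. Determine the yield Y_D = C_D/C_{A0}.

0.343

Exit C_A = C_{A0}(1−X) = 4.74×0.640 = 3.034 mol/dm³.
A CSTR operates uniformly at the exit composition, giving r_D = 4.308 and r_U = 0.2125 (each k·C_A^n at C_A = 3.034).
Fraction of consumed A going to D: r_D/(r_D+r_U) = 0.9530.
C_D = 0.9530·C_{A0}·X = 0.9530×4.74×0.360 = 1.63 mol/dm³; Y_D = C_D/C_{A0} = 0.343.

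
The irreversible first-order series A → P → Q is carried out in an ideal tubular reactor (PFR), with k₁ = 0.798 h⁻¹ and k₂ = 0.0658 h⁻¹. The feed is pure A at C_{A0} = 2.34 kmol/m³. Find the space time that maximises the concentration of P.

The intermediate peaks when r₁ = r₂, i.e. k₁e^(−k₁τ) = k₂e^(−k₂τ), giving τ_opt = ln(k₂/k₁)/(k₂−k₁).
= ln(0.0658/0.798)/(0.0658−0.798) = ln(0.08246)/-0.7322 = -2.495/-0.7322 = 3.41 h.

3.41 h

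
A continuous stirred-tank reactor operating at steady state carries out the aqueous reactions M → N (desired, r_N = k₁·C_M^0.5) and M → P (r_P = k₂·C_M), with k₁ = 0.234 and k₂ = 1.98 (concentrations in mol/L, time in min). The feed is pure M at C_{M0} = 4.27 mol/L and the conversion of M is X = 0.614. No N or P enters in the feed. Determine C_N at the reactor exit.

Exit C_M = C_{M0}(1−X) = 4.27×0.386 = 1.648 mol/L.
Rates in a CSTR are evaluated at the outlet concentration: r_N = 0.234×1.648^0.5 = 0.3004, r_P = 1.98×1.648 = 3.263.
Fraction of consumed M going to N: r_N/(r_N+r_P) = 0.08429.
C_N = 0.08429·C_{M0}·X = 0.08429×4.27×0.614 = 0.221 mol/L.

0.221 mol/L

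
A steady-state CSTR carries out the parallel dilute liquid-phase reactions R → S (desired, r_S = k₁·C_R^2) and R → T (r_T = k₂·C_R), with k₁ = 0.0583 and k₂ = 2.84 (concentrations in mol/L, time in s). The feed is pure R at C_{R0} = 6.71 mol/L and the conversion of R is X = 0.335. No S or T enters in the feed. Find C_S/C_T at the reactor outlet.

0.0916

Exit C_R = C_{R0}(1−X) = 6.71×0.665 = 4.462 mol/L.
Rates in a CSTR are evaluated at the outlet concentration: r_S = 0.0583×4.462^2 = 1.161, r_T = 2.84×4.462 = 12.67.
Overall selectivity = C_S/C_T = r_Sτ/(r_Tτ) = r_S/r_T = 0.0916.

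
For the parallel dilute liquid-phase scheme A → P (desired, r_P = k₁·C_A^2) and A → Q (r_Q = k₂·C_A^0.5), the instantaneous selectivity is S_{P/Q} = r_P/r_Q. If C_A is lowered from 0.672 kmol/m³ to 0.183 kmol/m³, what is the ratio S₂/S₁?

S_{P/Q} = (k₁/k₂)·C_A^1.5, so S₂/S₁ = (C_{A,2}/C_{A,1})^1.5.
= (0.183/0.672)^1.5 = (0.2723)^1.5 = 0.142.
Selectivity toward P falls as C_A falls — high-concentration operation is favoured.

0.142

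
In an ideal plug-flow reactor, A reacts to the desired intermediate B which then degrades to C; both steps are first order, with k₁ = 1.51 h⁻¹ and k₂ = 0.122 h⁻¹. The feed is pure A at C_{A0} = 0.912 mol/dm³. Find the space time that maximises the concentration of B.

For first-order series the maximum of C_B occurs at τ_opt = ln(k₂/k₁)/(k₂−k₁).
= ln(0.122/1.51)/(0.122−1.51) = ln(0.08079)/-1.388 = -2.516/-1.388 = 1.81 h.

1.81 h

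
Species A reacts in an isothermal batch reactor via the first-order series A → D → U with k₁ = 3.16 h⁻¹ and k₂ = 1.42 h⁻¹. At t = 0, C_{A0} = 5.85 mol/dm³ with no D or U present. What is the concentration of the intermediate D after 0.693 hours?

For first-order series with pure A initially, C_D(t) = k₁C_{A0}/(k₂−k₁)·(e^(−k₁t) − e^(−k₂t)).
e^(−k₁t) = e^(−3.16×0.693) = e^(−2.190) = 0.1119; e^(−k₂t) = e^(−0.9841) = 0.3738.
C_D = 3.16×5.85/(1.42−3.16) × (0.1119−0.3738) = (-10.62)×(-0.2619) = 2.782 mol/dm³.

2.78 mol/dm³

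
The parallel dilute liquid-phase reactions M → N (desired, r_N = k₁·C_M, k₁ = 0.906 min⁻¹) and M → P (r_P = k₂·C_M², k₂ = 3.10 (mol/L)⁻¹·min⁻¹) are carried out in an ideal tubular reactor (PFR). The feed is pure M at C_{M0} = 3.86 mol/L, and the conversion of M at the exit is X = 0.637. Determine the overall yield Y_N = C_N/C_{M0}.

C_M = C_{M0}(1−X) = 1.401 mol/L.
Along a PFR/batch, dC_N/dC_M = −r_N/(r_N+r_P) = −k₁/(k₁+k₂·C_M).
Integrating from C_{M0} to C_M: C_N = (0.906/3.10)·ln[(0.906+3.10·3.86)/(0.906+3.10·1.40)] = 0.2923·ln(12.87/5.250) = 0.2621 mol/L.
Y_N = C_N/C_{M0} = 0.2621/3.86 = 0.0679.

0.0679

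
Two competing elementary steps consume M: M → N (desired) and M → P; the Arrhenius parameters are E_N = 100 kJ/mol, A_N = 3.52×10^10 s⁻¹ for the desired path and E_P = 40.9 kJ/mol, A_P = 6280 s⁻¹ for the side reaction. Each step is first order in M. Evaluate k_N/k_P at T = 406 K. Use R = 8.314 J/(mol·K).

0.140

With equal orders, S_{N/P} = k_N/k_P = (A_N/A_P)·exp[(E_P−E_N)/(RT)].
(E_P−E_N)/(RT) = (40.9−100)×10³/(8.314×406) = -59100/3375 = -17.51.
k_N/k_P = (3.52×10^10/6280)·exp(-17.51) = 5.605×10^6 × 2.489×10^-8 = 0.140.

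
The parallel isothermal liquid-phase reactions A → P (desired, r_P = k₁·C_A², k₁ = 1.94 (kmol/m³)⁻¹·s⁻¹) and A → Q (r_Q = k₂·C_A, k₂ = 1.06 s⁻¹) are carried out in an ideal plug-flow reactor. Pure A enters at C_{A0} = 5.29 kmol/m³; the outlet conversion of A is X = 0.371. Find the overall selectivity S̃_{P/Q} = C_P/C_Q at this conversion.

C_A = C_{A0}(1−X) = 3.327 kmol/m³.
Along a PFR/batch, dC_Q/dC_A = −r_Q/(r_P+r_Q) = −k₂/(k₂+k₁·C_A).
Integrating from C_{A0} to C_A: C_Q = (1.06/1.94)·ln[(1.06+1.94·5.29)/(1.06+1.94·3.33)] = 0.5464·ln(11.32/7.515) = 0.2240 kmol/m³.
Then C_P = (C_{A0}−C_A) − C_Q = 1.963 − 0.2240 = 1.739 kmol/m³.
S̃_{P/Q} = C_P/C_Q = 1.739/0.2240 = 7.76.

7.76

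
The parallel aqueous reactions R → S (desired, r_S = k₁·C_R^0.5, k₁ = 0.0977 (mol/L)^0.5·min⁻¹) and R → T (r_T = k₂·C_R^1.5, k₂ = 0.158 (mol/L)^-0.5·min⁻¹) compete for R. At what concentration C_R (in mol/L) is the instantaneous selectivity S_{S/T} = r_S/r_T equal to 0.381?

1.62 mol/L

S_{S/T} = (k₁/k₂)·C_R⁻¹ ⇒ C_R = (S·k₂/k₁)^(-1).
= (0.381×0.158/0.0977)^(-1) = (0.6162)^(-1) = 1.62 mol/L.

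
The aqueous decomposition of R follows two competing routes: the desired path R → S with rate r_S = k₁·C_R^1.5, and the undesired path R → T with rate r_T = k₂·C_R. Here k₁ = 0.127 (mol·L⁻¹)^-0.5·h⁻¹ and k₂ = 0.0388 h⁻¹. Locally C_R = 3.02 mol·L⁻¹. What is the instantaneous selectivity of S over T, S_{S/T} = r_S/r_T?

5.69

S_{S/T} = r_S/r_T = (k₁·C_R^1.5)/(k₂·C_R) = (k₁/k₂)·C_R^0.5.
= (0.127×3.020^1.5) / (0.0388×3.020) = 0.6665/0.1172 = 5.69.
Since the desired path is higher order in R, keeping C_R high (PFR or concentrated feed) favours S.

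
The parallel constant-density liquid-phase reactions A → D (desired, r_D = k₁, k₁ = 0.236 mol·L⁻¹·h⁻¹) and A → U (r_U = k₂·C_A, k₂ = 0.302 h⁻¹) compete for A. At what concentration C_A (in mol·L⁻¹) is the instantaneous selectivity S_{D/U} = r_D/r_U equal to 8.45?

0.0925 mol·L⁻¹

S_{D/U} = (k₁/k₂)·C_A⁻¹ ⇒ C_A = (S·k₂/k₁)^(-1).
= (8.45×0.302/0.236)^(-1) = (10.81)^(-1) = 0.0925 mol·L⁻¹.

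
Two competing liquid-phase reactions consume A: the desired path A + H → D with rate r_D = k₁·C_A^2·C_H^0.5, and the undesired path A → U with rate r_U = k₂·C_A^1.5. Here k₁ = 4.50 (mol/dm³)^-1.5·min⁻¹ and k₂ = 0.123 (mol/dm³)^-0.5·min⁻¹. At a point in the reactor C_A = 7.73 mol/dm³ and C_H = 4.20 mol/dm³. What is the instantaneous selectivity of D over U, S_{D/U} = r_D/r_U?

208

S_{D/U} = r_D/r_U = (k₁·C_A^2·C_H^0.5)/(k₂·C_A^1.5) = (k₁/k₂)·C_A^0.5·C_H^0.5.
= (4.50×7.730^2×4.200^0.5) / (0.123×7.730^1.5) = 551.1/2.643 = 208.
Since the desired path is higher order in A, keeping C_A high (PFR or concentrated feed) favours D.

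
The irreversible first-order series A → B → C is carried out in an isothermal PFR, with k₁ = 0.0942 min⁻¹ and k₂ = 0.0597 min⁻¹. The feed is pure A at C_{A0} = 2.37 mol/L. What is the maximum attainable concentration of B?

1.08 mol/L

Evaluating C_B at τ_opt = ln(k₂/k₁)/(k₂−k₁) gives C_{B,max}/C_{A0} = (k₁/k₂)^[k₂/(k₂−k₁)].
= (0.0942/0.0597)^(0.0597/(0.0597−0.0942)) = (1.578)^(-1.730) = 0.4542.
C_{B,max} = 0.4542×2.37 = 1.08 mol/L.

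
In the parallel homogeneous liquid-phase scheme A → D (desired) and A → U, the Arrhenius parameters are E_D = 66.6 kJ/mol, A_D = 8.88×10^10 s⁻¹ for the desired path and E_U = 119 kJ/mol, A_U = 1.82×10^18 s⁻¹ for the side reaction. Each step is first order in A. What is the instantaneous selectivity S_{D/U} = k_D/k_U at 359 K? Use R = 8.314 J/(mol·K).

2.06

k_D/k_U = (A_D/A_U)·exp[−(E_D−E_U)/(RT)] = (A_D/A_U)·exp[(E_U−E_D)/(RT)].
(E_U−E_D)/(RT) = (119−66.6)×10³/(8.314×359) = 52400/2985 = 17.56.
k_D/k_U = (8.88×10^10/1.82×10^18)·exp(17.56) = 4.879×10^-8 × 4.212×10^7 = 2.06.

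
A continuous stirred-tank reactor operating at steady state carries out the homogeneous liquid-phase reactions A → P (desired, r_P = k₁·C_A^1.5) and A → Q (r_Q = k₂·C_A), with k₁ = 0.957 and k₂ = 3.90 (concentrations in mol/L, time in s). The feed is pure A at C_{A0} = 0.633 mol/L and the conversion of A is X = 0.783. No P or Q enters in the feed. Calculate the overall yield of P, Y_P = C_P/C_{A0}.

Exit C_A = C_{A0}(1−X) = 0.633×0.217 = 0.1374 mol/L.
A CSTR operates uniformly at the exit composition, giving r_P = 0.04872 and r_Q = 0.5357 (each k·C_A^n at C_A = 0.1374).
Fraction of consumed A going to P: r_P/(r_P+r_Q) = 0.08336.
C_P = 0.08336·C_{A0}·X = 0.08336×0.633×0.783 = 0.0413 mol/L; Y_P = C_P/C_{A0} = 0.0653.

0.0653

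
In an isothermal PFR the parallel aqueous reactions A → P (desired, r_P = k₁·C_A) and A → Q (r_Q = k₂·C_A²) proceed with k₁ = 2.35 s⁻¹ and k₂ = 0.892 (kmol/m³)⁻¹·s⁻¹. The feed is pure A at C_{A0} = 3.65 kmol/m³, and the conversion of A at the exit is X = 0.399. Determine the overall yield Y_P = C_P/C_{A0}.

0.190

C_A = C_{A0}(1−X) = 2.194 kmol/m³.
Along a PFR/batch, dC_P/dC_A = −r_P/(r_P+r_Q) = −k₁/(k₁+k₂·C_A).
Integrating from C_{A0} to C_A: C_P = (2.35/0.892)·ln[(2.35+0.892·3.65)/(2.35+0.892·2.19)] = 2.635·ln(5.606/4.307) = 0.6945 kmol/m³.
Y_P = C_P/C_{A0} = 0.6945/3.65 = 0.190.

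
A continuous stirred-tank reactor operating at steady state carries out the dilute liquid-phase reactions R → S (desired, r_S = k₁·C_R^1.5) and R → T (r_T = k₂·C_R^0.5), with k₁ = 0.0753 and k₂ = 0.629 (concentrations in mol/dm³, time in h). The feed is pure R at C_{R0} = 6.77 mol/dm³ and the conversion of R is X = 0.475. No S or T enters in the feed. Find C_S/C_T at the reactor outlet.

0.425

Exit C_R = C_{R0}(1−X) = 6.77×0.525 = 3.554 mol/dm³.
Rates in a CSTR are evaluated at the outlet concentration: r_S = 0.0753×3.554^1.5 = 0.5046, r_T = 0.629×3.554^0.5 = 1.186.
Overall selectivity = C_S/C_T = r_Sτ/(r_Tτ) = r_S/r_T = 0.425.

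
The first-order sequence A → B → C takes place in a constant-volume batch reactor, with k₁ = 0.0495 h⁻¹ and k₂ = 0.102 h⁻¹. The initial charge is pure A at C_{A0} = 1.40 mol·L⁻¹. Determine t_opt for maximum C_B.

13.8 h

Setting dC_B/dt = 0 gives t_opt = ln(k₂/k₁)/(k₂−k₁).
= ln(0.102/0.0495)/(0.102−0.0495) = ln(2.061)/0.05250 = 0.7230/0.05250 = 13.8 h.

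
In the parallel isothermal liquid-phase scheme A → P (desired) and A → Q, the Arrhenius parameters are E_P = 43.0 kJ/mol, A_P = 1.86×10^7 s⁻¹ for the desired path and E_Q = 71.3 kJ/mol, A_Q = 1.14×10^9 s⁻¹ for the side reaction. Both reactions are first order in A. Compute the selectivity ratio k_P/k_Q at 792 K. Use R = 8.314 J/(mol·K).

Since both paths have the same order in A, the concentration cancels and S_{P/Q} = k_P/k_Q = (A_P/A_Q)·exp[(E_Q−E_P)/(RT)].
(E_Q−E_P)/(RT) = (71.3−43.0)×10³/(8.314×792) = 28300/6585 = 4.298.
k_P/k_Q = (1.86×10^7/1.14×10^9)·exp(4.298) = 0.01632 × 73.54 = 1.20.
Since E_P < E_Q, lowering the temperature improves selectivity toward P.

1.20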